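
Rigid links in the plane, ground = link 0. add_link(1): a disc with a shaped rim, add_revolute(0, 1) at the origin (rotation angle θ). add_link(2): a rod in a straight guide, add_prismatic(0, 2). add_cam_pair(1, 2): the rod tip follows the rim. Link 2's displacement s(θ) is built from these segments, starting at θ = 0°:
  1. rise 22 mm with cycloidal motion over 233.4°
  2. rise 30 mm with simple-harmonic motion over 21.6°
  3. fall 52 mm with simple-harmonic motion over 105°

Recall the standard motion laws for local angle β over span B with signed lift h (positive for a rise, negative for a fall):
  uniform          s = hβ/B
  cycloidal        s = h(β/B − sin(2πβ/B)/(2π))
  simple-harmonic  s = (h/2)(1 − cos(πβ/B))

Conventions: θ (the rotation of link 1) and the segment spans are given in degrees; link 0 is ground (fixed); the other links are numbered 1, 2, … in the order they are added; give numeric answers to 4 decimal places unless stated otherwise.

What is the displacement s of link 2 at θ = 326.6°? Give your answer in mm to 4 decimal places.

segment 1 (0° to 233.4°, cycloidal, h = 22) is passed completely: s = 0.0000 + (22) = 22.0000
segment 2 (233.4° to 255°, simple-harmonic, h = 30) is passed completely: s = 22.0000 + (30) = 52.0000
θ = 326.6° falls in segment 3 (255° to 360°, simple-harmonic, h = -52): β = 326.6 − 255 = 71.6°, B = 105°; Δs = -52/2·(1 − cos(π·0.6819)) = -40.0626; s = 52.0000 − 40.0626 = 11.9374

11.9374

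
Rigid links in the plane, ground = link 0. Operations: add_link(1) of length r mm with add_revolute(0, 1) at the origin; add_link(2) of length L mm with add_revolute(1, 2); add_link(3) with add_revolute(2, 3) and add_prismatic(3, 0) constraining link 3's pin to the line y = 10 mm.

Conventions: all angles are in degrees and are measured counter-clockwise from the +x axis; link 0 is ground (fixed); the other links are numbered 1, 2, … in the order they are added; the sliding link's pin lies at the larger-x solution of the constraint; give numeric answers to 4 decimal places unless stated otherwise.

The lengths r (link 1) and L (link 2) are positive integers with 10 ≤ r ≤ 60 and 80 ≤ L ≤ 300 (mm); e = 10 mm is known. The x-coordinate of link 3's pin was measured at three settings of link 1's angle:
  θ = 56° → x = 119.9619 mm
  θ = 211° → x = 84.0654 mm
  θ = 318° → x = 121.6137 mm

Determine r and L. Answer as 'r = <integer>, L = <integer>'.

constraint per measurement: (x − r cos θ)² + (r sin θ − e)² = L²
subtracting the θ₁ and θ₂ equations cancels the r² and L² terms:
r = (x₁² − x₂²) / (2[(x₁cos θ₁ + e sin θ₁) − (x₂cos θ₂ + e sin θ₂)]) = 24.0000 → r = 24
L² = (x₁ − r cos θ₁)² + (r sin θ₁ − e)² = 11448.9909 → L = 107.0000 → L = 107
check at θ₃=318°: x = 121.6137 (printed 121.6137) ✓

r = 24, L = 107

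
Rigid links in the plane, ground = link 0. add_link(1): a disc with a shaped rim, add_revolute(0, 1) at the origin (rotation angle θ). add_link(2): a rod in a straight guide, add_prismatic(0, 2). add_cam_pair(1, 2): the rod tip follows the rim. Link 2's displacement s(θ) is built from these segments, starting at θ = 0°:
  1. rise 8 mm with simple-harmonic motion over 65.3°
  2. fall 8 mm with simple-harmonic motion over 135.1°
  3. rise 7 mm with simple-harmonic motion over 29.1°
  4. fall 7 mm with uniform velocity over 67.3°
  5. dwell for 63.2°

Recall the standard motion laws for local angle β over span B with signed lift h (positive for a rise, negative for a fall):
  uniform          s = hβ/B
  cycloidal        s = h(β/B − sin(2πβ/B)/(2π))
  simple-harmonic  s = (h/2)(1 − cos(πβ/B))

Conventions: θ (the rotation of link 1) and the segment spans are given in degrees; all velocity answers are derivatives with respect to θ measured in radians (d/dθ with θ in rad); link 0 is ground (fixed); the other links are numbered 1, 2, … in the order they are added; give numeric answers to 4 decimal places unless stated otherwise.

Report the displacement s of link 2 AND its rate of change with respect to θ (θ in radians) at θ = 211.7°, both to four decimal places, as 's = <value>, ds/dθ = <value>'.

segment 1 (0° to 65.3°, simple-harmonic, h = 8) is passed completely: s = 0.0000 + (8) = 8.0000
segment 2 (65.3° to 200.4°, simple-harmonic, h = -8) is passed completely: s = 8.0000 + (-8) = 0.0000
θ = 211.7° falls in segment 3 (200.4° to 229.5°, simple-harmonic, h = 7): β = 211.7 − 200.4 = 11.3°, B = 29.1°; Δs = 7/2·(1 − cos(π·0.3883)) = 2.2970; s = 0.0000 + 2.2970 = 2.2970
velocity in seg [200.4°–229.5°] (simple-harmonic), θ in radians: β = 11.3° = 0.1972 rad, B = 29.1° = 0.5079 rad; ds/dθ = (πh/(2B)) sin(πβ/B) = (π·7/(2·0.5079)) sin(π·0.3883) = 20.330505 mm/rad

s = 2.2970, ds/dθ = 20.3305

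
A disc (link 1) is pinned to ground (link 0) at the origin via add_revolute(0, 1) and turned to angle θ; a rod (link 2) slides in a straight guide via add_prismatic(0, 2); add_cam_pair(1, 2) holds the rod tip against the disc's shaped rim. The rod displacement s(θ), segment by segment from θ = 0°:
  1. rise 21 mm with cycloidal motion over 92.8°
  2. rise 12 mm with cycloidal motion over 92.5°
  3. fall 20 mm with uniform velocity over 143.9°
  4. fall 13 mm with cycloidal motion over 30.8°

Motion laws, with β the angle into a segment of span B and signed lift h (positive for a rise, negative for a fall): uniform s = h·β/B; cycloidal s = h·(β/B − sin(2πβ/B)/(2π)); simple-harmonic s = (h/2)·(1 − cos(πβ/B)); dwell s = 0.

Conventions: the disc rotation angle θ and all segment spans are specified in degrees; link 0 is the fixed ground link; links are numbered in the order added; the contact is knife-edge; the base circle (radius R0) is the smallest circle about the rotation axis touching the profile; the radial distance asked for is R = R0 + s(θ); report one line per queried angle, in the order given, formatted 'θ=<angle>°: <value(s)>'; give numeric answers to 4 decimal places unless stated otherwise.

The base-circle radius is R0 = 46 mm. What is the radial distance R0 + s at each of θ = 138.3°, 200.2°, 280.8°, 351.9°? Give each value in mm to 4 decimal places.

segment 1 (0° to 92.8°, cycloidal, h = 21) is passed completely: s = 0.0000 + (21) = 21.0000
θ = 138.3° falls in segment 2 (92.8° to 185.3°, cycloidal, h = 12): β = 138.3 − 92.8 = 45.5°, B = 92.5°; Δs = 12·(0.4919 − sin(2π·0.4919)/(2π)) = 5.8054; s = 21.0000 + 5.8054 = 26.8054
segment 2 (92.8° to 185.3°, cycloidal, h = 12) is passed completely: s = 21.0000 + (12) = 33.0000
θ = 200.2° falls in segment 3 (185.3° to 329.2°, uniform, h = -20): β = 200.2 − 185.3 = 14.9°, B = 143.9°; Δs = -20·14.9/143.9 = -2.0709; s = 33.0000 − 2.0709 = 30.9291
θ = 280.8° falls in segment 3 (185.3° to 329.2°, uniform, h = -20): β = 280.8 − 185.3 = 95.5°, B = 143.9°; Δs = -20·95.5/143.9 = -13.2731; s = 33.0000 − 13.2731 = 19.7269
segment 3 (185.3° to 329.2°, uniform, h = -20) is passed completely: s = 33.0000 + (-20) = 13.0000
θ = 351.9° falls in segment 4 (329.2° to 360°, cycloidal, h = -13): β = 351.9 − 329.2 = 22.7°, B = 30.8°; Δs = -13·(0.7370 − sin(2π·0.7370)/(2π)) = -11.6433; s = 13.0000 − 11.6433 = 1.3567
θ=138.3°: R = R0 + s = 46 + 26.8054 = 72.8054
θ=200.2°: R = R0 + s = 46 + 30.9291 = 76.9291
θ=280.8°: R = R0 + s = 46 + 19.7269 = 65.7269
θ=351.9°: R = R0 + s = 46 + 1.3567 = 47.3567

θ=138.3°: 72.8054
θ=200.2°: 76.9291
θ=280.8°: 65.7269
θ=351.9°: 47.3567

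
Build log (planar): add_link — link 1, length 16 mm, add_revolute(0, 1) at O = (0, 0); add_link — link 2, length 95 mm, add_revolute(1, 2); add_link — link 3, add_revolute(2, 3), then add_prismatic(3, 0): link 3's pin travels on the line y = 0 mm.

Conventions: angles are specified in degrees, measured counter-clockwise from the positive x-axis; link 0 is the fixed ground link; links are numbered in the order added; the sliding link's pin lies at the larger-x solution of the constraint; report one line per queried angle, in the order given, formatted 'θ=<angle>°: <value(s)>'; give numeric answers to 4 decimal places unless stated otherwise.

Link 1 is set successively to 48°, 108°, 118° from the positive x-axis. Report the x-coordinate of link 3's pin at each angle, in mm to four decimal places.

geometry: r = 16 mm, L = 95 mm, e = 0 mm
θ=48°: crank pin P = (r cos θ, r sin θ) = (10.706090, 11.890317)
θ=48°: h = r sin θ − e = 11.890317 − 0 = 11.890317
θ=48°: x = r cos θ + √(L² − h²) = 10.706090 + 94.252959 = 104.959049
θ=108°: crank pin P = (r cos θ, r sin θ) = (-4.944272, 15.216904)
θ=108°: h = r sin θ − e = 15.216904 − 0 = 15.216904
θ=108°: x = r cos θ + √(L² − h²) = -4.944272 + 93.773375 = 88.829103
θ=118°: crank pin P = (r cos θ, r sin θ) = (-7.511545, 14.127161)
θ=118°: h = r sin θ − e = 14.127161 − 0 = 14.127161
θ=118°: x = r cos θ + √(L² − h²) = -7.511545 + 93.943724 = 86.432179

θ=48°: 104.9590
θ=108°: 88.8291
θ=118°: 86.4322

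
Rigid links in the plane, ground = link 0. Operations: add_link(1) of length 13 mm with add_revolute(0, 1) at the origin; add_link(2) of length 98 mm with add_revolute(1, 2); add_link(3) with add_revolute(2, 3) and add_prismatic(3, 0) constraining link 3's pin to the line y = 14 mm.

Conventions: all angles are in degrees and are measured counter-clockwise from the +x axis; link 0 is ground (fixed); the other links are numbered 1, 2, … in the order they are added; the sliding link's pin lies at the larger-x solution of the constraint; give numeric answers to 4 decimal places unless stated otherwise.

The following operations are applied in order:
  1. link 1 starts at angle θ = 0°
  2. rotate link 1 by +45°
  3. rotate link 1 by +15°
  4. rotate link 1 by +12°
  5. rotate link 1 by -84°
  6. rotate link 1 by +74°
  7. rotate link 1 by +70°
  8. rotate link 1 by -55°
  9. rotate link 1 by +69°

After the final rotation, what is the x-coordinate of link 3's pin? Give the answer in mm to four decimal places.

geometry: r = 13 mm, L = 98 mm, e = 14 mm; θ starts at 0°
rotate link 1 by +45°: θ ← 0° +45° = 45°
rotate link 1 by +15°: θ ← 45° +15° = 60°
rotate link 1 by +12°: θ ← 60° +12° = 72°
rotate link 1 by -84°: θ ← 72° -84° = -12°
rotate link 1 by +74°: θ ← -12° +74° = 62°
rotate link 1 by +70°: θ ← 62° +70° = 132°
rotate link 1 by -55°: θ ← 132° -55° = 77°
rotate link 1 by +69°: θ ← 77° +69° = 146°
crank pin P = (r cos θ, r sin θ) = (-10.777488, 7.269508)
h = r sin θ − e = 7.269508 − 14 = -6.730492
x = r cos θ + √(L² − h²) = -10.777488 + 97.768607 = 86.991118

86.9911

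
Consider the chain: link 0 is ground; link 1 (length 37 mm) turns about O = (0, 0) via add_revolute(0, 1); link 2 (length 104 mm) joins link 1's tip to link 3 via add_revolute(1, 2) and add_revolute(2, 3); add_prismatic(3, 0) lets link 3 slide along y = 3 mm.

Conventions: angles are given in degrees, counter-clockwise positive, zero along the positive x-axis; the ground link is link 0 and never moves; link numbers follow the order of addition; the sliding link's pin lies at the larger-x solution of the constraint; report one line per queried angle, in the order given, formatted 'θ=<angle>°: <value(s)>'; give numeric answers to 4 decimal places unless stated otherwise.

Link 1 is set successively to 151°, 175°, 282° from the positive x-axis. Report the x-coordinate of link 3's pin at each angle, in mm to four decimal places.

geometry: r = 37 mm, L = 104 mm, e = 3 mm
θ=151°: crank pin P = (r cos θ, r sin θ) = (-32.360929, 17.937956)
θ=151°: h = r sin θ − e = 17.937956 − 3 = 14.937956
θ=151°: x = r cos θ + √(L² − h²) = -32.360929 + 102.921608 = 70.560679
θ=175°: crank pin P = (r cos θ, r sin θ) = (-36.859204, 3.224762)
θ=175°: h = r sin θ − e = 3.224762 − 3 = 0.224762
θ=175°: x = r cos θ + √(L² − h²) = -36.859204 + 103.999757 = 67.140553
θ=282°: crank pin P = (r cos θ, r sin θ) = (7.692733, -36.191461)
θ=282°: h = r sin θ − e = -36.191461 − 3 = -39.191461
θ=282°: x = r cos θ + √(L² − h²) = 7.692733 + 96.332909 = 104.025642

θ=151°: 70.5607
θ=175°: 67.1406
θ=282°: 104.0256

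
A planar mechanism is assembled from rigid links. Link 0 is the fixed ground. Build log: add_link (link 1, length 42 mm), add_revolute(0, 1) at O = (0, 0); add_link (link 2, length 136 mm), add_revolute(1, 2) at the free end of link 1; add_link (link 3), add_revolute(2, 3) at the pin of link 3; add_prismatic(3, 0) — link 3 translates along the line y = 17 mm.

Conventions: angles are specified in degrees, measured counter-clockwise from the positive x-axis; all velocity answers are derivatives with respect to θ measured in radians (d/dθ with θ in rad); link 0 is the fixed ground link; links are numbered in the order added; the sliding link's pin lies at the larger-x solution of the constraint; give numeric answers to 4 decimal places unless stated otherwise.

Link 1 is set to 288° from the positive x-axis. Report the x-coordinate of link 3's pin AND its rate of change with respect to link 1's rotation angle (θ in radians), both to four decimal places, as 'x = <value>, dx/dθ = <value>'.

geometry: r = 42 mm, L = 136 mm, e = 17 mm
crank pin P = (r cos θ, r sin θ) = (12.978714, -39.944374)
h = r sin θ − e = -39.944374 − 17 = -56.944374
x = r cos θ + √(L² − h²) = 12.978714 + 123.504406 = 136.483120
dx/dθ = −r sin θ − h·r cos θ/√(L² − h²) (θ in radians; h = -56.944374) = 45.928490

x = 136.4831, dx/dθ = 45.9285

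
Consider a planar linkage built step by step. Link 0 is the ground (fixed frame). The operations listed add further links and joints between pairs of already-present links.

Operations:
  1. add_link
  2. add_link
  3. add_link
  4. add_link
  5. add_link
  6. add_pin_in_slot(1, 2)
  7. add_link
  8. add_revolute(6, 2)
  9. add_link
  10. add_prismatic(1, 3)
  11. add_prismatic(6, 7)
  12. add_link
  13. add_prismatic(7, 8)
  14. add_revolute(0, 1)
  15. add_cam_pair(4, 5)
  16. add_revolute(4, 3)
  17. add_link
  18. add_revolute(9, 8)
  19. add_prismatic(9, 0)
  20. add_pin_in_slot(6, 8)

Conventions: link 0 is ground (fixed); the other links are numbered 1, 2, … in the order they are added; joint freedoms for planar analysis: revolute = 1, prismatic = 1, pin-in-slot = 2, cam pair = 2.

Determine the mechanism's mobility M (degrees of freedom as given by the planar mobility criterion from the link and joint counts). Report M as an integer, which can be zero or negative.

ground; <1,0,0>
#1 <2,0,0>
#2 <3,0,0>
#3 <4,0,0>
#4 <5,0,0>
#5 <6,0,0>
PS:1↔2 J2 <6,0,1>
#6 <7,0,1>
R:6↔2 J1 <7,1,1>
#7 <8,1,1>
P:1↔3 J1 <8,2,1>
P:6↔7 J1 <8,3,1>
#8 <9,3,1>
P:7↔8 J1 <9,4,1>
R:0↔1 J1 <9,5,1>
C:4↔5 J2 <9,5,2>
R:4↔3 J1 <9,6,2>
#9 <10,6,2>
R:9↔8 J1 <10,7,2>
P:9↔0 J1 <10,8,2>
PS:6↔8 J2 <10,8,3>
3×9 − 2×8 − 1×3 = 8

M = 8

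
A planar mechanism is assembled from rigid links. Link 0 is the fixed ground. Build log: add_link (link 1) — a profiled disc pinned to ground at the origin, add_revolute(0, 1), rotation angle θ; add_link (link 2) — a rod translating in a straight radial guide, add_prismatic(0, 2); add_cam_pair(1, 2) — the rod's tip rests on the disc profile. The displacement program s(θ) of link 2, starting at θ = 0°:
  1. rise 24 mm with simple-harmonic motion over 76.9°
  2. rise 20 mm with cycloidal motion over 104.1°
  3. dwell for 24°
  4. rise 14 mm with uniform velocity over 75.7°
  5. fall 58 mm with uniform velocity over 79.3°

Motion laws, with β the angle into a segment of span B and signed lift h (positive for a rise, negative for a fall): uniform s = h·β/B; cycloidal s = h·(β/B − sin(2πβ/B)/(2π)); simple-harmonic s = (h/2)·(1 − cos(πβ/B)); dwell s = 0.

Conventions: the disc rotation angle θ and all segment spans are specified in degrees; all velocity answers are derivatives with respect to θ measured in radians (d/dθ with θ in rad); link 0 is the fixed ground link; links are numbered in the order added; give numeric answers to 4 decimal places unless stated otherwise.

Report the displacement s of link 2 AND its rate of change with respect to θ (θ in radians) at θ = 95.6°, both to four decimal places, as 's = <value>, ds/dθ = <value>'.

seg 1 [0°–76.9°] simple-harmonic, h=24: full span → s += 24 → s = 24.0000
seg 2 [76.9°–181°] cycloidal, h=20: θ=95.6° here. β=18.7, B=104.1. 20·(0.1796 − sin(2π·0.1796)/(2π)) = 0.7157 → s = 24.7157
velocity in seg [76.9°–181°] (cycloidal), θ in radians: β = 18.7° = 0.3264 rad, B = 104.1° = 1.8169 rad; ds/dθ = (h/B)(1 − cos(2πβ/B)) = (20/1.8169)(1 − cos(2π·0.1796)) = 6.298095 mm/rad

s = 24.7157, ds/dθ = 6.2981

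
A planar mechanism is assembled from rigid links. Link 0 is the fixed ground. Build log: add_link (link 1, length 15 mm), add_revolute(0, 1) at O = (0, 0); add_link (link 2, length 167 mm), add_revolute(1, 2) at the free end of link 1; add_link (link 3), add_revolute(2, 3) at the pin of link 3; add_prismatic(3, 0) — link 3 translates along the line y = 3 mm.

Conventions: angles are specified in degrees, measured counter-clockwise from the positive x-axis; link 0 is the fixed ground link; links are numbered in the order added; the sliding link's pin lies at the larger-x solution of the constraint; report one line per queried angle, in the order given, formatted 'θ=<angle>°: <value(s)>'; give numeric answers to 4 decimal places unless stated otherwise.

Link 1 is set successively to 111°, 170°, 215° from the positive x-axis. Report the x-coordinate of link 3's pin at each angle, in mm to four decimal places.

geometry: r = 15 mm, L = 167 mm, e = 3 mm
θ=111°: crank pin P = (r cos θ, r sin θ) = (-5.375519, 14.003706)
θ=111°: h = r sin θ − e = 14.003706 − 3 = 11.003706
θ=111°: x = r cos θ + √(L² − h²) = -5.375519 + 166.637086 = 161.261567
θ=170°: crank pin P = (r cos θ, r sin θ) = (-14.772116, 2.604723)
θ=170°: h = r sin θ − e = 2.604723 − 3 = -0.395277
θ=170°: x = r cos θ + √(L² − h²) = -14.772116 + 166.999532 = 152.227416
θ=215°: crank pin P = (r cos θ, r sin θ) = (-12.287281, -8.603647)
θ=215°: h = r sin θ − e = -8.603647 − 3 = -11.603647
θ=215°: x = r cos θ + √(L² − h²) = -12.287281 + 166.596385 = 154.309104

θ=111°: 161.2616
θ=170°: 152.2274
θ=215°: 154.3091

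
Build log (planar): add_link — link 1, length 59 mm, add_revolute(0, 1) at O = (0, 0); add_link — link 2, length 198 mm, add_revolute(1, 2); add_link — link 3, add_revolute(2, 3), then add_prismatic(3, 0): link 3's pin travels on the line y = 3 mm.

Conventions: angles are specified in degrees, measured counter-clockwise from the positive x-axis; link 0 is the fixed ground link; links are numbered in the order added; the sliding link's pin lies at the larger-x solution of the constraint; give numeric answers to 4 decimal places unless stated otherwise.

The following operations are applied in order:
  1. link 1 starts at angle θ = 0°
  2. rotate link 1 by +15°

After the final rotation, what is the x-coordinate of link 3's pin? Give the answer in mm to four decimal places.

geometry: r = 59 mm, L = 198 mm, e = 3 mm; θ starts at 0°
rotate link 1 by +15°: θ ← 0° +15° = 15°
crank pin P = (r cos θ, r sin θ) = (56.989624, 15.270324)
h = r sin θ − e = 15.270324 − 3 = 12.270324
x = r cos θ + √(L² − h²) = 56.989624 + 197.619430 = 254.609054

254.6091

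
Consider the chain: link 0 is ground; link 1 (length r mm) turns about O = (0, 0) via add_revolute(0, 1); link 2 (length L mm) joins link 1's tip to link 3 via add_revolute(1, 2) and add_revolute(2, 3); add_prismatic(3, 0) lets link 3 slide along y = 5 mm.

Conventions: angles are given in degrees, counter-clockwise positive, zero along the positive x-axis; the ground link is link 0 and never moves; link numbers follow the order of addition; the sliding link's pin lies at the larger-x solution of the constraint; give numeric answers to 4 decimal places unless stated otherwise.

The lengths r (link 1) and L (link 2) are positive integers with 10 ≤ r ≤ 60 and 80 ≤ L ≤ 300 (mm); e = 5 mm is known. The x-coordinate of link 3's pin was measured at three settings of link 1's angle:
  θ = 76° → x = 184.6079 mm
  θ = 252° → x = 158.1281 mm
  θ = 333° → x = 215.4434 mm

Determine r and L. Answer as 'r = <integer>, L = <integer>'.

constraint per measurement: (x − r cos θ)² + (r sin θ − e)² = L²
subtracting the θ₁ and θ₂ equations cancels the r² and L² terms:
r = (x₁² − x₂²) / (2[(x₁cos θ₁ + e sin θ₁) − (x₂cos θ₂ + e sin θ₂)]) = 43.9999 → r = 44
L² = (x₁ − r cos θ₁)² + (r sin θ₁ − e)² = 31684.0056 → L = 178.0000 → L = 178
check at θ₃=333°: x = 215.4434 (printed 215.4434) ✓

r = 44, L = 178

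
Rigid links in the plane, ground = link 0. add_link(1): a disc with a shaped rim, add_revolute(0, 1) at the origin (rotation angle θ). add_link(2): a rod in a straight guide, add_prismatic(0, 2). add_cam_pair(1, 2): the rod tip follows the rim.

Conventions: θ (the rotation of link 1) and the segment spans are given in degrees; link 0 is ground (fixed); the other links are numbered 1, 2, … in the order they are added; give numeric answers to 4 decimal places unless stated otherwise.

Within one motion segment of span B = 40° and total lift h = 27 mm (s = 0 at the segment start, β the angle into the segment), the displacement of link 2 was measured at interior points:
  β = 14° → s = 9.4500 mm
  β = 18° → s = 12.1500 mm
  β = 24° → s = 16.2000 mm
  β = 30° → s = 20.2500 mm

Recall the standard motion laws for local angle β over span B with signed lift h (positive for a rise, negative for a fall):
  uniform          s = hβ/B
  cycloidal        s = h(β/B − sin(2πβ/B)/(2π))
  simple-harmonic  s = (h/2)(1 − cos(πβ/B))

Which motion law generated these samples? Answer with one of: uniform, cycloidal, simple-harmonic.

candidates at β/B = r: uniform s = h·r (linear in β); cycloidal s = h·(r − sin(2πr)/(2π)); simple-harmonic s = (h/2)(1 − cos(πr))
β=14°: printed 9.4500 | uniform 9.4500, cycloidal 5.9735, simple-harmonic 7.3711
β=18°: printed 12.1500 | uniform 12.1500, cycloidal 10.8221, simple-harmonic 11.3881
β=24°: printed 16.2000 | uniform 16.2000, cycloidal 18.7258, simple-harmonic 17.6717
β=30°: printed 20.2500 | uniform 20.2500, cycloidal 24.5472, simple-harmonic 23.0459
only one law matches every sample → uniform

uniform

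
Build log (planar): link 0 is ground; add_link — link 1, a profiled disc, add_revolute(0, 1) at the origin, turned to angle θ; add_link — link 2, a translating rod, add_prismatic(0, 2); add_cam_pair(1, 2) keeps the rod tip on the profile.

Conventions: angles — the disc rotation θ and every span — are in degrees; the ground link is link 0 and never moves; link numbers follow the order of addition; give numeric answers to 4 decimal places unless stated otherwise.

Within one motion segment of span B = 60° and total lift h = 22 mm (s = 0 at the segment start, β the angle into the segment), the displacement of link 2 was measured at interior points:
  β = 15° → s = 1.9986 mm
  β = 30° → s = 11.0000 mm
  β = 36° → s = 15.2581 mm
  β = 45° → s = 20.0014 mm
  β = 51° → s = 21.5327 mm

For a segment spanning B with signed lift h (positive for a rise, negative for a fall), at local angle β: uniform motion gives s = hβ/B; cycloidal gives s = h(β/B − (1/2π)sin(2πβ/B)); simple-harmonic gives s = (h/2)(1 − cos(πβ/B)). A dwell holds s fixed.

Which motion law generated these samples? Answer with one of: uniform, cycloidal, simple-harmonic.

candidates at β/B = r: uniform s = h·r (linear in β); cycloidal s = h·(r − sin(2πr)/(2π)); simple-harmonic s = (h/2)(1 − cos(πr))
β=15°: printed 1.9986 | uniform 5.5000, cycloidal 1.9986, simple-harmonic 3.2218
β=30°: printed 11.0000 | uniform 11.0000, cycloidal 11.0000, simple-harmonic 11.0000
β=36°: printed 15.2581 | uniform 13.2000, cycloidal 15.2581, simple-harmonic 14.3992
β=45°: printed 20.0014 | uniform 16.5000, cycloidal 20.0014, simple-harmonic 18.7782
β=51°: printed 21.5327 | uniform 18.7000, cycloidal 21.5327, simple-harmonic 20.8011
only one law matches every sample → cycloidal

cycloidal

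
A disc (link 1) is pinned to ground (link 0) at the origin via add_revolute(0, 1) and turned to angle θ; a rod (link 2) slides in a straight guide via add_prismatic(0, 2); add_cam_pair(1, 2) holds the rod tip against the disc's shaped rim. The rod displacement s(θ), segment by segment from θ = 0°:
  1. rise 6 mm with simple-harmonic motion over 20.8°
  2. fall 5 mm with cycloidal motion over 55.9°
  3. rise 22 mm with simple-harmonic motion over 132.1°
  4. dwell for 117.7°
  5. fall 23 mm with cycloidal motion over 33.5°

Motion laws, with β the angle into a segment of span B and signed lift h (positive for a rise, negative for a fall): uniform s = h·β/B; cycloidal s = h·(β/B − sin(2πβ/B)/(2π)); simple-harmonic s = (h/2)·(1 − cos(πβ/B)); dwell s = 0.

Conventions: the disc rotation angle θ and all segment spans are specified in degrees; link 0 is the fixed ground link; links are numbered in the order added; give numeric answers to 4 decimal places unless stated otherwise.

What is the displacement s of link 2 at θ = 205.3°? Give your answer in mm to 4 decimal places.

segment 1 (0° to 20.8°, simple-harmonic, h = 6) is passed completely: s = 0.0000 + (6) = 6.0000
segment 2 (20.8° to 76.7°, cycloidal, h = -5) is passed completely: s = 6.0000 + (-5) = 1.0000
θ = 205.3° falls in segment 3 (76.7° to 208.8°, simple-harmonic, h = 22): β = 205.3 − 76.7 = 128.6°, B = 132.1°; Δs = 22/2·(1 − cos(π·0.9735)) = 21.9619; s = 1.0000 + 21.9619 = 22.9619

22.9619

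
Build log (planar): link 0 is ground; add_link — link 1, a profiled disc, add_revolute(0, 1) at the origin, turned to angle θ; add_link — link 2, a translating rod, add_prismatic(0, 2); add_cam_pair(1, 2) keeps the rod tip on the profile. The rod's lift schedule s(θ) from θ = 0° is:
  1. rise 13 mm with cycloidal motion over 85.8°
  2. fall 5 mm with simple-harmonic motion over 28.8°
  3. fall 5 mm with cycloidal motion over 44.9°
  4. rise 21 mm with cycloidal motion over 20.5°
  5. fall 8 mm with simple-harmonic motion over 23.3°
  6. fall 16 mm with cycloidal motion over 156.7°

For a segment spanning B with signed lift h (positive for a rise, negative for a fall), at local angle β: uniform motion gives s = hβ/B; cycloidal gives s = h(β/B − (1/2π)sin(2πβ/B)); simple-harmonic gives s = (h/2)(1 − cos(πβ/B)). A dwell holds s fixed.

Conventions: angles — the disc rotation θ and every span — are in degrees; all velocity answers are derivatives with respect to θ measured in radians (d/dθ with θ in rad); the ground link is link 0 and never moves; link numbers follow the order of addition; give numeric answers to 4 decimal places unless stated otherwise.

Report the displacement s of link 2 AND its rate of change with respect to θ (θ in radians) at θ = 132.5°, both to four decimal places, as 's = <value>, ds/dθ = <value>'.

seg 1 [0°–85.8°] cycloidal, h=13: full span → s += 13 → s = 13.0000
seg 2 [85.8°–114.6°] simple-harmonic, h=-5: full span → s += -5 → s = 8.0000
seg 3 [114.6°–159.5°] cycloidal, h=-5: θ=132.5° here. β=17.9, B=44.9. -5·(0.3987 − sin(2π·0.3987)/(2π)) = -1.5202 → s = 6.4798
velocity in seg [114.6°–159.5°] (cycloidal), θ in radians: β = 17.9° = 0.3124 rad, B = 44.9° = 0.7837 rad; ds/dθ = (h/B)(1 − cos(2πβ/B)) = ((-5)/0.7837)(1 − cos(2π·0.3987)) = -11.510539 mm/rad

s = 6.4798, ds/dθ = -11.5105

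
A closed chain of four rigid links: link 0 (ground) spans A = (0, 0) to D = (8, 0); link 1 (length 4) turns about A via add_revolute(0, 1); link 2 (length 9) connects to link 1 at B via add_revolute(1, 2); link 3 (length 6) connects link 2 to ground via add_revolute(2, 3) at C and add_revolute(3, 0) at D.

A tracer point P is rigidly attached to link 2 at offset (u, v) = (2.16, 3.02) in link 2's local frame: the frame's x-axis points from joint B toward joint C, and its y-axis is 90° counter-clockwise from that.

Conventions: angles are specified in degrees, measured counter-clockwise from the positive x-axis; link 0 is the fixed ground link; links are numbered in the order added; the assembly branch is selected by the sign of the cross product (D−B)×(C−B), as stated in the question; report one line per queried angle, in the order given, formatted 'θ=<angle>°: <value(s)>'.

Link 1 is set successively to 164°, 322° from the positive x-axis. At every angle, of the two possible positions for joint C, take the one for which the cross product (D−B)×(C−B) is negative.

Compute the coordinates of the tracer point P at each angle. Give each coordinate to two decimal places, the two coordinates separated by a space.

A=(0,0), D=(8.00,0)
θ=164°: B = A + 4.00·(cos164°, sin164°) = (-3.8450, 1.1025)
θ=164°: |BD| = 11.8962
θ=164°: circle(B,9.00) ∩ circle(D,6.00): a=7.8395, h=4.4207
θ=164°:   candidates: C₊=(4.3704,4.7777) cross=52.590; C₋=(3.5510,-4.0257) cross=-52.590
θ=164°:   branch - wants cross < 0 → take C=(3.5510,-4.0257) (cross=-52.590)
θ=164°: ex = (C−B)/|BC| = (0.8218,-0.5698); ey = (0.5698,0.8218)
θ=164°: P = B + 2.16·ex + 3.02·ey = (-0.3492,2.3535)
θ=322°: B = A + 4.00·(cos322°, sin322°) = (3.1520, -2.4626)
θ=322°: |BD| = 5.4376
θ=322°: circle(B,9.00) ∩ circle(D,6.00): a=6.8567, h=5.8298
θ=322°:   candidates: C₊=(6.6249,5.8403) cross=31.700; C₋=(11.9055,-4.5549) cross=-31.700
θ=322°:   branch - wants cross < 0 → take C=(11.9055,-4.5549) (cross=-31.700)
θ=322°: ex = (C−B)/|BC| = (0.9726,-0.2325); ey = (0.2325,0.9726)
θ=322°: P = B + 2.16·ex + 3.02·ey = (5.9549,-0.0275)

θ=164°: -0.35 2.35
θ=322°: 5.95 -0.03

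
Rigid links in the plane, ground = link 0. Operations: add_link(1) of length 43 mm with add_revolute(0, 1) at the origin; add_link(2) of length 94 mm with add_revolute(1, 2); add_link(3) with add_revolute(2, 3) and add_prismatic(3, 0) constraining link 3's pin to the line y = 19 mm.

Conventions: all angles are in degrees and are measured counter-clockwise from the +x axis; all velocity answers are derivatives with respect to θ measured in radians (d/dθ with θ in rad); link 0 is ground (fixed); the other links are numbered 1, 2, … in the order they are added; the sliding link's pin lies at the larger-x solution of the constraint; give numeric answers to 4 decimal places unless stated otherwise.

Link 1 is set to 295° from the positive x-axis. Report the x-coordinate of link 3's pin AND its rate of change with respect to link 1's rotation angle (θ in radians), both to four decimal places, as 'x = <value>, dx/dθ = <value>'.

geometry: r = 43 mm, L = 94 mm, e = 19 mm
crank pin P = (r cos θ, r sin θ) = (18.172585, -38.971235)
h = r sin θ − e = -38.971235 − 19 = -57.971235
x = r cos θ + √(L² − h²) = 18.172585 + 73.995513 = 92.168098
dx/dθ = −r sin θ − h·r cos θ/√(L² − h²) (θ in radians; h = -57.971235) = 53.208412

x = 92.1681, dx/dθ = 53.2084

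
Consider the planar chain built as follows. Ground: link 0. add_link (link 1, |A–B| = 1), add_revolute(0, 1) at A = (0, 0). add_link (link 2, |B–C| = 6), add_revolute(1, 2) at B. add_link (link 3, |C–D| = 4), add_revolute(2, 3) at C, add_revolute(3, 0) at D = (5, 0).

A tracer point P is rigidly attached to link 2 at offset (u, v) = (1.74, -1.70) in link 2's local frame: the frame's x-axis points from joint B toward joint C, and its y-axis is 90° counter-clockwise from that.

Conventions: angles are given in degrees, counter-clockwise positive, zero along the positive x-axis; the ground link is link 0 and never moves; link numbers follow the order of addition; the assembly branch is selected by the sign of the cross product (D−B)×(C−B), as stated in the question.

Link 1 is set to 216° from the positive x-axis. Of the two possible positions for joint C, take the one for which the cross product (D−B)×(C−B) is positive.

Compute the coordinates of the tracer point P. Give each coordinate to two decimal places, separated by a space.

A=(0,0), D=(5.00,0)
B = A + 1.00·(cos216°, sin216°) = (-0.8090, -0.5878)
|BD| = 5.8387
circle(B,6.00) ∩ circle(D,4.00): a=4.6321, h=3.8137
  candidates: C₊=(3.4156,3.6728) cross=22.267; C₋=(4.1834,-3.9158) cross=-22.267
  branch + wants cross > 0 → take C=(3.4156,3.6728) (cross=22.267)
ex = (C−B)/|BC| = (0.7041,0.7101); ey = (-0.7101,0.7041)
P = B + 1.74·ex + -1.70·ey = (1.6233,-0.5492)

1.62 -0.55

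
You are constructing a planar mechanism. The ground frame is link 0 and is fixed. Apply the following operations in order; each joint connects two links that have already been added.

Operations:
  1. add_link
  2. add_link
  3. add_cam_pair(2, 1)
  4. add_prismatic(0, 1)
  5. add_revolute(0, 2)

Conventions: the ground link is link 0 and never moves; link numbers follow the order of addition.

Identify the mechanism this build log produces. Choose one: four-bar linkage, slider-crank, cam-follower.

links: 3 (incl. ground); joints: 1 revolute, 1 prismatic, 1 higher (cam) pair, forming one closed loop
3 links, revolute + prismatic + higher pair in one loop → cam-follower

cam-follower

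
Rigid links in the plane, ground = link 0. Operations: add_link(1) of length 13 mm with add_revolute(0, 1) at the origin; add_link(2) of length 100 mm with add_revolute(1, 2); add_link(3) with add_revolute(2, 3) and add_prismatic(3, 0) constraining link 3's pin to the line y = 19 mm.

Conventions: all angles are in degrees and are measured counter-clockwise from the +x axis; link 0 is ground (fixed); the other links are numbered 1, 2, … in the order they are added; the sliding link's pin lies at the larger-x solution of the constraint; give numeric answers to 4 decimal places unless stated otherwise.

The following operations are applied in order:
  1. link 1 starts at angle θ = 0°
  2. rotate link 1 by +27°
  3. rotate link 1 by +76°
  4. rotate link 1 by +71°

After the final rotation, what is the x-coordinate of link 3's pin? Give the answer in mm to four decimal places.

geometry: r = 13 mm, L = 100 mm, e = 19 mm; θ starts at 0°
rotate link 1 by +27°: θ ← 0° +27° = 27°
rotate link 1 by +76°: θ ← 27° +76° = 103°
rotate link 1 by +71°: θ ← 103° +71° = 174°
crank pin P = (r cos θ, r sin θ) = (-12.928785, 1.358870)
h = r sin θ − e = 1.358870 − 19 = -17.641130
x = r cos θ + √(L² − h²) = -12.928785 + 98.431654 = 85.502869

85.5029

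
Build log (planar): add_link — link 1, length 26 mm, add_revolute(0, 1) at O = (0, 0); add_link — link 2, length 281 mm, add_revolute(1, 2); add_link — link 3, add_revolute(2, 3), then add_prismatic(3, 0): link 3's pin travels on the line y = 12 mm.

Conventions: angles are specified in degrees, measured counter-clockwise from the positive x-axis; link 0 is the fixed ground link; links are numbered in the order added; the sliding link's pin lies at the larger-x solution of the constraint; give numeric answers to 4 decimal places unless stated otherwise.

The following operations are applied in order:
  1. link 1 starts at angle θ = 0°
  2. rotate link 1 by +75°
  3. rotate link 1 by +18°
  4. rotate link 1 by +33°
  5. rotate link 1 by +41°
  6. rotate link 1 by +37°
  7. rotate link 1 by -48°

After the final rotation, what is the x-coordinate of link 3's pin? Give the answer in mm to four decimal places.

geometry: r = 26 mm, L = 281 mm, e = 12 mm; θ starts at 0°
rotate link 1 by +75°: θ ← 0° +75° = 75°
rotate link 1 by +18°: θ ← 75° +18° = 93°
rotate link 1 by +33°: θ ← 93° +33° = 126°
rotate link 1 by +41°: θ ← 126° +41° = 167°
rotate link 1 by +37°: θ ← 167° +37° = 204°
rotate link 1 by -48°: θ ← 204° -48° = 156°
crank pin P = (r cos θ, r sin θ) = (-23.752182, 10.575153)
h = r sin θ − e = 10.575153 − 12 = -1.424847
x = r cos θ + √(L² − h²) = -23.752182 + 280.996388 = 257.244206

257.2442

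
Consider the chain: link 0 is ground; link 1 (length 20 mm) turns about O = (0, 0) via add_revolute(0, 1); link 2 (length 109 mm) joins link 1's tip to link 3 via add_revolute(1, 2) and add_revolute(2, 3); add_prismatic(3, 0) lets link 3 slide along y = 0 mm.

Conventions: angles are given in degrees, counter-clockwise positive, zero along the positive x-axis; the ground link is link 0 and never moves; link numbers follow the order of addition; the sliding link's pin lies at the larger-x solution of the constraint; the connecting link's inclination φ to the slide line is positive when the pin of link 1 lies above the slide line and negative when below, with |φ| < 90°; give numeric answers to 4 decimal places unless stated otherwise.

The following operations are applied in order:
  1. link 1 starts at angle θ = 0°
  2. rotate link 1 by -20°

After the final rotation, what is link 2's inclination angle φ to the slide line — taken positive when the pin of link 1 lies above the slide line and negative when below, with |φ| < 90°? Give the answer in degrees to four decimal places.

geometry: r = 20 mm, L = 109 mm, e = 0 mm; θ starts at 0°
rotate link 1 by -20°: θ ← 0° -20° = -20°
h = r sin θ − e = -6.840403 − 0 = -6.840403
sin φ = h / L = -6.840403 / 109 = -0.06275599
φ = arcsin(-0.06275599) = -3.598018°

-3.5980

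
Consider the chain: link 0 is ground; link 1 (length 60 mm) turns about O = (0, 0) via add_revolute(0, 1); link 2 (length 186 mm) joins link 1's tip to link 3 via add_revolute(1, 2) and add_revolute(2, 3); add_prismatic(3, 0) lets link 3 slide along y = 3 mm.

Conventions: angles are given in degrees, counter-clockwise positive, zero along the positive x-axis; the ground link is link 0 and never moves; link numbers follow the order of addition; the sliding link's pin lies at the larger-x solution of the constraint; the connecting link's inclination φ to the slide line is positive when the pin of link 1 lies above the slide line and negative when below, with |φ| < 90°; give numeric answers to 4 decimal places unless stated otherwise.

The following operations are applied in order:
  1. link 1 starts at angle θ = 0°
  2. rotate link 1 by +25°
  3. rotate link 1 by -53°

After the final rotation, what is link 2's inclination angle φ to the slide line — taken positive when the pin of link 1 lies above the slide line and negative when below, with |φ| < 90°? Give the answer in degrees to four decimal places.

geometry: r = 60 mm, L = 186 mm, e = 3 mm; θ starts at 0°
rotate link 1 by +25°: θ ← 0° +25° = 25°
rotate link 1 by -53°: θ ← 25° -53° = -28°
h = r sin θ − e = -28.168294 − 3 = -31.168294
sin φ = h / L = -31.168294 / 186 = -0.16757147
φ = arcsin(-0.16757147) = -9.646649°

-9.6466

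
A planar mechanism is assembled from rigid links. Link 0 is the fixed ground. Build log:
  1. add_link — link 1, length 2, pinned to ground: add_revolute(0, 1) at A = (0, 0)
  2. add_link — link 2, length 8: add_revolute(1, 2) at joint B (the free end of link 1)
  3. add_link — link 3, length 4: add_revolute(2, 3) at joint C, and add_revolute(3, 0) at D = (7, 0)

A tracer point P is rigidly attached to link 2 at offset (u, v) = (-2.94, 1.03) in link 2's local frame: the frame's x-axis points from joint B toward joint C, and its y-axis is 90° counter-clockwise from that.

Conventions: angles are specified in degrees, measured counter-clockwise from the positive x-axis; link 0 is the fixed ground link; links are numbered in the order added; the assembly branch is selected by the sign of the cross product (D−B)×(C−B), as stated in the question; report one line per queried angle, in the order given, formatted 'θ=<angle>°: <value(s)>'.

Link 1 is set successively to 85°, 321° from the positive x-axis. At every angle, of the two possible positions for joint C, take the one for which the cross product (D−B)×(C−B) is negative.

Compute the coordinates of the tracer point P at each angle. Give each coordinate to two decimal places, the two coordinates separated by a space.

A=(0,0), D=(7.00,0)
θ=85°: B = A + 2.00·(cos85°, sin85°) = (0.1743, 1.9924)
θ=85°: |BD| = 7.1105
θ=85°: circle(B,8.00) ∩ circle(D,4.00): a=6.9305, h=3.9959
θ=85°:   candidates: C₊=(7.9469,3.8863) cross=28.413; C₋=(5.7075,-3.7854) cross=-28.413
θ=85°:   branch - wants cross < 0 → take C=(5.7075,-3.7854) (cross=-28.413)
θ=85°: ex = (C−B)/|BC| = (0.6917,-0.7222); ey = (0.7222,0.6917)
θ=85°: P = B + -2.94·ex + 1.03·ey = (-1.1153,4.8281)
θ=321°: B = A + 2.00·(cos321°, sin321°) = (1.5543, -1.2586)
θ=321°: |BD| = 5.5893
θ=321°: circle(B,8.00) ∩ circle(D,4.00): a=7.0886, h=3.7084
θ=321°:   candidates: C₊=(7.6257,3.9508) cross=20.727; C₋=(9.2959,-3.2755) cross=-20.727
θ=321°:   branch - wants cross < 0 → take C=(9.2959,-3.2755) (cross=-20.727)
θ=321°: ex = (C−B)/|BC| = (0.9677,-0.2521); ey = (0.2521,0.9677)
θ=321°: P = B + -2.94·ex + 1.03·ey = (-1.0311,0.4793)

θ=85°: -1.12 4.83
θ=321°: -1.03 0.48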